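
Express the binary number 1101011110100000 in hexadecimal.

Group into 4-bit nibbles from right:
  1101 = D
  0111 = 7
  1010 = A
  0000 = 0
Result: D7A0



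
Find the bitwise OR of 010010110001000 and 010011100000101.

OR: 1 when either bit is 1
  010010110001000
| 010011100000101
-----------------
  010011110001101
Decimal: 9608 | 9989 = 10125



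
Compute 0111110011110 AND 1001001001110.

AND: 1 only when both bits are 1
  0111110011110
& 1001001001110
---------------
  0001000001110
Decimal: 3998 & 4686 = 526



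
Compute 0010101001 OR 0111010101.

OR: 1 when either bit is 1
  0010101001
| 0111010101
------------
  0111111101
Decimal: 169 | 469 = 509



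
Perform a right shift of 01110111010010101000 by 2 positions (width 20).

Original: 01110111010010101000 (decimal 488616)
Shift right by 2 positions
Drop the 2 low bits; fill with zeros on the left
Result: 00011101110100101010 (decimal 122154)
Equivalent: 488616 >> 2 = 488616 ÷ 2^2 = 122154



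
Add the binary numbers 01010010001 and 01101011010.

Add column by column from the right: bit + bit + carry-in; write the sum mod 2, carry 1 when the sum is 2 or 3.
carry:  10000100000
        01010010001
+       01101011010
-------------------
       010111101011
(the carry out of the leftmost column, 0, becomes the leading bit)
Decimal check:
  01010010001 = 512 + 128 + 16 + 1 = 657
  01101011010 = 512 + 256 + 64 + 16 + 8 + 2 = 858
  657 + 858 = 1515, and 010111101011 = 1024 + 256 + 128 + 64 + 32 + 8 + 2 + 1 = 1515 ✓



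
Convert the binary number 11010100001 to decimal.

Sum of powers of 2 for each 1-bit:
2^0 + 2^5 + 2^7 + 2^9 + 2^10
= 1 + 32 + 128 + 512 + 1024
= 1697



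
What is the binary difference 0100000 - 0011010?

Method 1 - Direct subtraction (column by column from the right: bit − bit − borrow-in; if negative, add 2 and borrow 1 from the next column):
borrow: 0111100
        0100000
-       0011010
---------------
        0000110

Method 2 - Add two's complement:
Two's complement of 0011010: invert → 1100101, add 1 → 1100110
  0100000
+ 1100110
---------
 10000110  (end carry out of the top bit = 1)
Discarding the end carry: 0000110
Decimal check:
  0100000 = 32
  0011010 = 16 + 8 + 2 = 26
  32 - 26 = 6, and 0000110 = 4 + 2 = 6 ✓



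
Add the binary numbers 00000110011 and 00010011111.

Add column by column from the right: bit + bit + carry-in; write the sum mod 2, carry 1 when the sum is 2 or 3.
carry:  00001111110
        00000110011
+       00010011111
-------------------
       000011010010
(the carry out of the leftmost column, 0, becomes the leading bit)
Decimal check:
  00000110011 = 32 + 16 + 2 + 1 = 51
  00010011111 = 128 + 16 + 8 + 4 + 2 + 1 = 159
  51 + 159 = 210, and 000011010010 = 128 + 64 + 16 + 2 = 210 ✓



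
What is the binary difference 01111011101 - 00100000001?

Method 1 - Direct subtraction (column by column from the right: bit − bit − borrow-in; if negative, add 2 and borrow 1 from the next column):
borrow: 00000000000
        01111011101
-       00100000001
-------------------
        01011011100

Method 2 - Add two's complement:
Two's complement of 00100000001: invert → 11011111110, add 1 → 11011111111
  01111011101
+ 11011111111
-------------
 101011011100  (end carry out of the top bit = 1)
Discarding the end carry: 01011011100
Decimal check:
  01111011101 = 512 + 256 + 128 + 64 + 16 + 8 + 4 + 1 = 989
  00100000001 = 256 + 1 = 257
  989 - 257 = 732, and 01011011100 = 512 + 128 + 64 + 16 + 8 + 4 = 732 ✓



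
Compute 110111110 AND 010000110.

AND: 1 only when both bits are 1
  110111110
& 010000110
-----------
  010000110
Decimal: 446 & 134 = 134



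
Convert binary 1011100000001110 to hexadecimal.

Group into 4-bit nibbles from right:
  1011 = B
  1000 = 8
  0000 = 0
  1110 = E
Result: B80E



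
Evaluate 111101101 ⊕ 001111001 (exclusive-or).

XOR: 1 when bits differ
  111101101
^ 001111001
-----------
  110010100
Decimal: 493 ^ 121 = 404



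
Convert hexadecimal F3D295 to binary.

Convert each hex digit to 4 bits:
  F = 1111
  3 = 0011
  D = 1101
  2 = 0010
  9 = 1001
  5 = 0101
Concatenate: 111100111101001010010101



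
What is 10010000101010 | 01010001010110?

OR: 1 when either bit is 1
  10010000101010
| 01010001010110
----------------
  11010001111110
Decimal: 9258 | 5206 = 13438



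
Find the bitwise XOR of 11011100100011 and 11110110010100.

XOR: 1 when bits differ
  11011100100011
^ 11110110010100
----------------
  00101010110111
Decimal: 14115 ^ 15764 = 2743



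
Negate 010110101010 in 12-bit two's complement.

Original: 010110101010
Step 1 - Invert all bits: 101001010101
Step 2 - Add 1: 101001010110
Verification: 010110101010 + 101001010110 = 1000000000000; discarding the end carry (carry out of the top bit) leaves the 12-bit value 000000000000, as required for x + (-x)



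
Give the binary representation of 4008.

Using repeated division by 2:
4008 ÷ 2 = 2004 remainder 0
2004 ÷ 2 = 1002 remainder 0
1002 ÷ 2 = 501 remainder 0
501 ÷ 2 = 250 remainder 1
250 ÷ 2 = 125 remainder 0
125 ÷ 2 = 62 remainder 1
62 ÷ 2 = 31 remainder 0
31 ÷ 2 = 15 remainder 1
15 ÷ 2 = 7 remainder 1
7 ÷ 2 = 3 remainder 1
3 ÷ 2 = 1 remainder 1
1 ÷ 2 = 0 remainder 1
Reading remainders bottom to top: 111110101000



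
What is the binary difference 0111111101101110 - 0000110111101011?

Method 1 - Direct subtraction (column by column from the right: bit − bit − borrow-in; if negative, add 2 and borrow 1 from the next column):
borrow: 0000001100000110
        0111111101101110
-       0000110111101011
------------------------
        0111000110000011

Method 2 - Add two's complement:
Two's complement of 0000110111101011: invert → 1111001000010100, add 1 → 1111001000010101
  0111111101101110
+ 1111001000010101
------------------
 10111000110000011  (end carry out of the top bit = 1)
Discarding the end carry: 0111000110000011
Decimal check:
  0111111101101110 = 16384 + 8192 + 4096 + 2048 + 1024 + 512 + 256 + 64 + 32 + 8 + 4 + 2 = 32622
  0000110111101011 = 2048 + 1024 + 256 + 128 + 64 + 32 + 8 + 2 + 1 = 3563
  32622 - 3563 = 29059, and 0111000110000011 = 16384 + 8192 + 4096 + 256 + 128 + 2 + 1 = 29059 ✓



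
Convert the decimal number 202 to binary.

Using repeated division by 2:
202 ÷ 2 = 101 remainder 0
101 ÷ 2 = 50 remainder 1
50 ÷ 2 = 25 remainder 0
25 ÷ 2 = 12 remainder 1
12 ÷ 2 = 6 remainder 0
6 ÷ 2 = 3 remainder 0
3 ÷ 2 = 1 remainder 1
1 ÷ 2 = 0 remainder 1
Reading remainders bottom to top: 11001010



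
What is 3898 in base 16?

Using repeated division by 16 (digits 10–15 are A–F):
3898 ÷ 16 = 243 remainder 10 (A)
243 ÷ 16 = 15 remainder 3
15 ÷ 16 = 0 remainder 15 (F)
Reading remainders bottom to top: F3A



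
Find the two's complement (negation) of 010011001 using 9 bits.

Original: 010011001
Step 1 - Invert all bits: 101100110
Step 2 - Add 1: 101100111
Verification: 010011001 + 101100111 = 1000000000; discarding the end carry (carry out of the top bit) leaves the 9-bit value 000000000, as required for x + (-x)



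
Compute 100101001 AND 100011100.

AND: 1 only when both bits are 1
  100101001
& 100011100
-----------
  100001000
Decimal: 297 & 284 = 264



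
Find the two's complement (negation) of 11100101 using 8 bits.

Original (sign bit 1, negative): 11100101
Step 1 - Invert all bits: 00011010
Step 2 - Add 1: 00011011
Verification: 11100101 + 00011011 = 100000000; discarding the end carry (carry out of the top bit) leaves the 8-bit value 00000000, as required for x + (-x)



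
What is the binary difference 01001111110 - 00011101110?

Method 1 - Direct subtraction (column by column from the right: bit − bit − borrow-in; if negative, add 2 and borrow 1 from the next column):
borrow: 01100000000
        01001111110
-       00011101110
-------------------
        00110010000

Method 2 - Add two's complement:
Two's complement of 00011101110: invert → 11100010001, add 1 → 11100010010
  01001111110
+ 11100010010
-------------
 100110010000  (end carry out of the top bit = 1)
Discarding the end carry: 00110010000
Decimal check:
  01001111110 = 512 + 64 + 32 + 16 + 8 + 4 + 2 = 638
  00011101110 = 128 + 64 + 32 + 8 + 4 + 2 = 238
  638 - 238 = 400, and 00110010000 = 256 + 128 + 16 = 400 ✓



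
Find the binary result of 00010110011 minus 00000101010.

Method 1 - Direct subtraction (column by column from the right: bit − bit − borrow-in; if negative, add 2 and borrow 1 from the next column):
borrow: 00000010000
        00010110011
-       00000101010
-------------------
        00010001001

Method 2 - Add two's complement:
Two's complement of 00000101010: invert → 11111010101, add 1 → 11111010110
  00010110011
+ 11111010110
-------------
 100010001001  (end carry out of the top bit = 1)
Discarding the end carry: 00010001001
Decimal check:
  00010110011 = 128 + 32 + 16 + 2 + 1 = 179
  00000101010 = 32 + 8 + 2 = 42
  179 - 42 = 137, and 00010001001 = 128 + 8 + 1 = 137 ✓



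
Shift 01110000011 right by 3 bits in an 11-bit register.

Original: 01110000011 (decimal 899)
Shift right by 3 positions
Drop the 3 low bits; fill with zeros on the left
Result: 00001110000 (decimal 112)
Equivalent: 899 >> 3 = 899 ÷ 2^3 = 112



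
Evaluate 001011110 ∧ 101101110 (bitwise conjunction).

AND: 1 only when both bits are 1
  001011110
& 101101110
-----------
  001001110
Decimal: 94 & 366 = 78



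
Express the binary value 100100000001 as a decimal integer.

Sum of powers of 2 for each 1-bit:
2^0 + 2^8 + 2^11
= 1 + 256 + 2048
= 2305



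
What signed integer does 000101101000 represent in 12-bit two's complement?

Binary: 000101101000
Sign bit: 0 (non-negative)
Read directly as an unsigned value:
000101101000 = 256 + 64 + 32 + 8 = 360
Value: 360



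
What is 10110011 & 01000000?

AND: 1 only when both bits are 1
  10110011
& 01000000
----------
  00000000
Decimal: 179 & 64 = 0



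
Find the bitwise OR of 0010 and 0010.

OR: 1 when either bit is 1
  0010
| 0010
------
  0010
Decimal: 2 | 2 = 2



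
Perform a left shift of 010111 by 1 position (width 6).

Original: 010111 (decimal 23)
Shift left by 1 position
Append 1 zero on the right
Result: 101110 (decimal 46)
Equivalent: 23 << 1 = 23 × 2^1 = 46



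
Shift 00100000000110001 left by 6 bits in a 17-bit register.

Original: 00100000000110001 (decimal 16433)
Shift left by 6 positions
Append 6 zeros on the right and drop the 6 high bits that overflow the 17-bit width
Result: 00000110001000000 (decimal 3136)
Equivalent: 16433 << 6 = 16433 × 2^6 = 1051712, truncated to 17 bits = 3136



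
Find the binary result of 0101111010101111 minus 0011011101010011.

Method 1 - Direct subtraction (column by column from the right: bit − bit − borrow-in; if negative, add 2 and borrow 1 from the next column):
borrow: 0100111010100000
        0101111010101111
-       0011011101010011
------------------------
        0010011101011100

Method 2 - Add two's complement:
Two's complement of 0011011101010011: invert → 1100100010101100, add 1 → 1100100010101101
  0101111010101111
+ 1100100010101101
------------------
 10010011101011100  (end carry out of the top bit = 1)
Discarding the end carry: 0010011101011100
Decimal check:
  0101111010101111 = 16384 + 4096 + 2048 + 1024 + 512 + 128 + 32 + 8 + 4 + 2 + 1 = 24239
  0011011101010011 = 8192 + 4096 + 1024 + 512 + 256 + 64 + 16 + 2 + 1 = 14163
  24239 - 14163 = 10076, and 0010011101011100 = 8192 + 1024 + 512 + 256 + 64 + 16 + 8 + 4 = 10076 ✓



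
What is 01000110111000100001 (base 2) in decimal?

Sum of powers of 2 for each 1-bit:
2^0 + 2^5 + 2^9 + 2^10 + 2^11 + 2^13 + 2^14 + 2^18
= 1 + 32 + 512 + 1024 + 2048 + 8192 + 16384 + 262144
= 290337



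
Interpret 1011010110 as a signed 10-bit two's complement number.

Binary: 1011010110
Sign bit: 1 (negative)
Invert: 0100101001
Add 1:  0100101010
Magnitude: 0100101010 = 256 + 32 + 8 + 2 = 298
Value: -298



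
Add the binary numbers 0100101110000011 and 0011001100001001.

Add column by column from the right: bit + bit + carry-in; write the sum mod 2, carry 1 when the sum is 2 or 3.
carry:  0000011000000110
        0100101110000011
+       0011001100001001
------------------------
       00111111010001100
(the carry out of the leftmost column, 0, becomes the leading bit)
Decimal check:
  0100101110000011 = 16384 + 2048 + 512 + 256 + 128 + 2 + 1 = 19331
  0011001100001001 = 8192 + 4096 + 512 + 256 + 8 + 1 = 13065
  19331 + 13065 = 32396, and 00111111010001100 = 16384 + 8192 + 4096 + 2048 + 1024 + 512 + 128 + 8 + 4 = 32396 ✓



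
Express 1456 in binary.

Using repeated division by 2:
1456 ÷ 2 = 728 remainder 0
728 ÷ 2 = 364 remainder 0
364 ÷ 2 = 182 remainder 0
182 ÷ 2 = 91 remainder 0
91 ÷ 2 = 45 remainder 1
45 ÷ 2 = 22 remainder 1
22 ÷ 2 = 11 remainder 0
11 ÷ 2 = 5 remainder 1
5 ÷ 2 = 2 remainder 1
2 ÷ 2 = 1 remainder 0
1 ÷ 2 = 0 remainder 1
Reading remainders bottom to top: 10110110000



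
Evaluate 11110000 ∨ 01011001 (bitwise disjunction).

OR: 1 when either bit is 1
  11110000
| 01011001
----------
  11111001
Decimal: 240 | 89 = 249



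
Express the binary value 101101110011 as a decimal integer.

Sum of powers of 2 for each 1-bit:
2^0 + 2^1 + 2^4 + 2^5 + 2^6 + 2^8 + 2^9 + 2^11
= 1 + 2 + 16 + 32 + 64 + 256 + 512 + 2048
= 2931



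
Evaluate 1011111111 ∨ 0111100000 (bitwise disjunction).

OR: 1 when either bit is 1
  1011111111
| 0111100000
------------
  1111111111
Decimal: 767 | 480 = 1023



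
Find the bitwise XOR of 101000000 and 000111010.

XOR: 1 when bits differ
  101000000
^ 000111010
-----------
  101111010
Decimal: 320 ^ 58 = 378



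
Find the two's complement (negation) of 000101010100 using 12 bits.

Original: 000101010100
Step 1 - Invert all bits: 111010101011
Step 2 - Add 1: 111010101100
Verification: 000101010100 + 111010101100 = 1000000000000; discarding the end carry (carry out of the top bit) leaves the 12-bit value 000000000000, as required for x + (-x)



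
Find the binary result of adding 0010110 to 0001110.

Add column by column from the right: bit + bit + carry-in; write the sum mod 2, carry 1 when the sum is 2 or 3.
carry:  0111100
        0010110
+       0001110
---------------
       00100100
(the carry out of the leftmost column, 0, becomes the leading bit)
Decimal check:
  0010110 = 16 + 4 + 2 = 22
  0001110 = 8 + 4 + 2 = 14
  22 + 14 = 36, and 00100100 = 32 + 4 = 36 ✓



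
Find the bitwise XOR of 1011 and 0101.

XOR: 1 when bits differ
  1011
^ 0101
------
  1110
Decimal: 11 ^ 5 = 14



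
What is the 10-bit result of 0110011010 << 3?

Original: 0110011010 (decimal 410)
Shift left by 3 positions
Append 3 zeros on the right and drop the 3 high bits that overflow the 10-bit width
Result: 0011010000 (decimal 208)
Equivalent: 410 << 3 = 410 × 2^3 = 3280, truncated to 10 bits = 208



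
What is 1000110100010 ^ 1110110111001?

XOR: 1 when bits differ
  1000110100010
^ 1110110111001
---------------
  0110000011011
Decimal: 4514 ^ 7609 = 3099



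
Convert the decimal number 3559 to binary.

Using repeated division by 2:
3559 ÷ 2 = 1779 remainder 1
1779 ÷ 2 = 889 remainder 1
889 ÷ 2 = 444 remainder 1
444 ÷ 2 = 222 remainder 0
222 ÷ 2 = 111 remainder 0
111 ÷ 2 = 55 remainder 1
55 ÷ 2 = 27 remainder 1
27 ÷ 2 = 13 remainder 1
13 ÷ 2 = 6 remainder 1
6 ÷ 2 = 3 remainder 0
3 ÷ 2 = 1 remainder 1
1 ÷ 2 = 0 remainder 1
Reading remainders bottom to top: 110111100111



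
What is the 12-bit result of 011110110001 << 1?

Original: 011110110001 (decimal 1969)
Shift left by 1 position
Append 1 zero on the right
Result: 111101100010 (decimal 3938)
Equivalent: 1969 << 1 = 1969 × 2^1 = 3938



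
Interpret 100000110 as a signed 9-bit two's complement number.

Binary: 100000110
Sign bit: 1 (negative)
Invert: 011111001
Add 1:  011111010
Magnitude: 011111010 = 128 + 64 + 32 + 16 + 8 + 2 = 250
Value: -250



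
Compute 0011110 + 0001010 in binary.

Add column by column from the right: bit + bit + carry-in; write the sum mod 2, carry 1 when the sum is 2 or 3.
carry:  0111100
        0011110
+       0001010
---------------
       00101000
(the carry out of the leftmost column, 0, becomes the leading bit)
Decimal check:
  0011110 = 16 + 8 + 4 + 2 = 30
  0001010 = 8 + 2 = 10
  30 + 10 = 40, and 00101000 = 32 + 8 = 40 ✓



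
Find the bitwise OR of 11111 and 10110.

OR: 1 when either bit is 1
  11111
| 10110
-------
  11111
Decimal: 31 | 22 = 31



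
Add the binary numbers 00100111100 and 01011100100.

Add column by column from the right: bit + bit + carry-in; write the sum mod 2, carry 1 when the sum is 2 or 3.
carry:  11111111000
        00100111100
+       01011100100
-------------------
       010000100000
(the carry out of the leftmost column, 0, becomes the leading bit)
Decimal check:
  00100111100 = 256 + 32 + 16 + 8 + 4 = 316
  01011100100 = 512 + 128 + 64 + 32 + 4 = 740
  316 + 740 = 1056, and 010000100000 = 1024 + 32 = 1056 ✓



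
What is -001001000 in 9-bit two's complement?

Original: 001001000
Step 1 - Invert all bits: 110110111
Step 2 - Add 1: 110111000
Verification: 001001000 + 110111000 = 1000000000; discarding the end carry (carry out of the top bit) leaves the 9-bit value 000000000, as required for x + (-x)



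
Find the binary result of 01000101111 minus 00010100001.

Method 1 - Direct subtraction (column by column from the right: bit − bit − borrow-in; if negative, add 2 and borrow 1 from the next column):
borrow: 01100000000
        01000101111
-       00010100001
-------------------
        00110001110

Method 2 - Add two's complement:
Two's complement of 00010100001: invert → 11101011110, add 1 → 11101011111
  01000101111
+ 11101011111
-------------
 100110001110  (end carry out of the top bit = 1)
Discarding the end carry: 00110001110
Decimal check:
  01000101111 = 512 + 32 + 8 + 4 + 2 + 1 = 559
  00010100001 = 128 + 32 + 1 = 161
  559 - 161 = 398, and 00110001110 = 256 + 128 + 8 + 4 + 2 = 398 ✓



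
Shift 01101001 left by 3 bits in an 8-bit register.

Original: 01101001 (decimal 105)
Shift left by 3 positions
Append 3 zeros on the right and drop the 3 high bits that overflow the 8-bit width
Result: 01001000 (decimal 72)
Equivalent: 105 << 3 = 105 × 2^3 = 840, truncated to 8 bits = 72



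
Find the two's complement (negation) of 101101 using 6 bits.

Original (sign bit 1, negative): 101101
Step 1 - Invert all bits: 010010
Step 2 - Add 1: 010011
Verification: 101101 + 010011 = 1000000; discarding the end carry (carry out of the top bit) leaves the 6-bit value 000000, as required for x + (-x)



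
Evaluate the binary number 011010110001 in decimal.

Sum of powers of 2 for each 1-bit:
2^0 + 2^4 + 2^5 + 2^7 + 2^9 + 2^10
= 1 + 16 + 32 + 128 + 512 + 1024
= 1713



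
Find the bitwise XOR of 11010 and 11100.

XOR: 1 when bits differ
  11010
^ 11100
-------
  00110
Decimal: 26 ^ 28 = 6



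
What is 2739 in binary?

Using repeated division by 2:
2739 ÷ 2 = 1369 remainder 1
1369 ÷ 2 = 684 remainder 1
684 ÷ 2 = 342 remainder 0
342 ÷ 2 = 171 remainder 0
171 ÷ 2 = 85 remainder 1
85 ÷ 2 = 42 remainder 1
42 ÷ 2 = 21 remainder 0
21 ÷ 2 = 10 remainder 1
10 ÷ 2 = 5 remainder 0
5 ÷ 2 = 2 remainder 1
2 ÷ 2 = 1 remainder 0
1 ÷ 2 = 0 remainder 1
Reading remainders bottom to top: 101010110011



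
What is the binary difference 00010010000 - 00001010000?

Method 1 - Direct subtraction (column by column from the right: bit − bit − borrow-in; if negative, add 2 and borrow 1 from the next column):
borrow: 00010000000
        00010010000
-       00001010000
-------------------
        00001000000

Method 2 - Add two's complement:
Two's complement of 00001010000: invert → 11110101111, add 1 → 11110110000
  00010010000
+ 11110110000
-------------
 100001000000  (end carry out of the top bit = 1)
Discarding the end carry: 00001000000
Decimal check:
  00010010000 = 128 + 16 = 144
  00001010000 = 64 + 16 = 80
  144 - 80 = 64, and 00001000000 = 64 ✓



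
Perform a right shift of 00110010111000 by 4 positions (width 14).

Original: 00110010111000 (decimal 3256)
Shift right by 4 positions
Drop the 4 low bits; fill with zeros on the left
Result: 00000011001011 (decimal 203)
Equivalent: 3256 >> 4 = 3256 ÷ 2^4 = 203



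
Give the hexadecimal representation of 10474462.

Using repeated division by 16 (digits 10–15 are A–F):
10474462 ÷ 16 = 654653 remainder 14 (E)
654653 ÷ 16 = 40915 remainder 13 (D)
40915 ÷ 16 = 2557 remainder 3
2557 ÷ 16 = 159 remainder 13 (D)
159 ÷ 16 = 9 remainder 15 (F)
9 ÷ 16 = 0 remainder 9
Reading remainders bottom to top: 9FD3DE



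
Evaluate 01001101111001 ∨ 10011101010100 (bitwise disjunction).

OR: 1 when either bit is 1
  01001101111001
| 10011101010100
----------------
  11011101111101
Decimal: 4985 | 10068 = 14205



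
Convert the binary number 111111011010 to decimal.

Sum of powers of 2 for each 1-bit:
2^1 + 2^3 + 2^4 + 2^6 + 2^7 + 2^8 + 2^9 + 2^10 + 2^11
= 2 + 8 + 16 + 64 + 128 + 256 + 512 + 1024 + 2048
= 4058



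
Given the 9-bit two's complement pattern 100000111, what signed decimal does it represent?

Binary: 100000111
Sign bit: 1 (negative)
Invert: 011111000
Add 1:  011111001
Magnitude: 011111001 = 128 + 64 + 32 + 16 + 8 + 1 = 249
Value: -249



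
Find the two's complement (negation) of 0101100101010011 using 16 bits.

Original: 0101100101010011
Step 1 - Invert all bits: 1010011010101100
Step 2 - Add 1: 1010011010101101
Verification: 0101100101010011 + 1010011010101101 = 10000000000000000; discarding the end carry (carry out of the top bit) leaves the 16-bit value 0000000000000000, as required for x + (-x)



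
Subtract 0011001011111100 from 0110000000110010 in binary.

Method 1 - Direct subtraction (column by column from the right: bit − bit − borrow-in; if negative, add 2 and borrow 1 from the next column):
borrow: 0111111111111000
        0110000000110010
-       0011001011111100
------------------------
        0010110100110110

Method 2 - Add two's complement:
Two's complement of 0011001011111100: invert → 1100110100000011, add 1 → 1100110100000100
  0110000000110010
+ 1100110100000100
------------------
 10010110100110110  (end carry out of the top bit = 1)
Discarding the end carry: 0010110100110110
Decimal check:
  0110000000110010 = 16384 + 8192 + 32 + 16 + 2 = 24626
  0011001011111100 = 8192 + 4096 + 512 + 128 + 64 + 32 + 16 + 8 + 4 = 13052
  24626 - 13052 = 11574, and 0010110100110110 = 8192 + 2048 + 1024 + 256 + 32 + 16 + 4 + 2 = 11574 ✓



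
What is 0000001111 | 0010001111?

OR: 1 when either bit is 1
  0000001111
| 0010001111
------------
  0010001111
Decimal: 15 | 143 = 143



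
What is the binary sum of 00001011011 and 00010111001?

Add column by column from the right: bit + bit + carry-in; write the sum mod 2, carry 1 when the sum is 2 or 3.
carry:  00111110110
        00001011011
+       00010111001
-------------------
       000100010100
(the carry out of the leftmost column, 0, becomes the leading bit)
Decimal check:
  00001011011 = 64 + 16 + 8 + 2 + 1 = 91
  00010111001 = 128 + 32 + 16 + 8 + 1 = 185
  91 + 185 = 276, and 000100010100 = 256 + 16 + 4 = 276 ✓



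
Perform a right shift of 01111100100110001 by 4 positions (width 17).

Original: 01111100100110001 (decimal 63793)
Shift right by 4 positions
Drop the 4 low bits; fill with zeros on the left
Result: 00000111110010011 (decimal 3987)
Equivalent: 63793 >> 4 = 63793 ÷ 2^4 = 3987



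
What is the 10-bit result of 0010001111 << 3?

Original: 0010001111 (decimal 143)
Shift left by 3 positions
Append 3 zeros on the right and drop the 3 high bits that overflow the 10-bit width
Result: 0001111000 (decimal 120)
Equivalent: 143 << 3 = 143 × 2^3 = 1144, truncated to 10 bits = 120



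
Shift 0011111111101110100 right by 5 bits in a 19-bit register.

Original: 0011111111101110100 (decimal 130932)
Shift right by 5 positions
Drop the 5 low bits; fill with zeros on the left
Result: 0000000111111111011 (decimal 4091)
Equivalent: 130932 >> 5 = 130932 ÷ 2^5 = 4091



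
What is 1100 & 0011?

AND: 1 only when both bits are 1
  1100
& 0011
------
  0000
Decimal: 12 & 3 = 0



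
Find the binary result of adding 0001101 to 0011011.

Add column by column from the right: bit + bit + carry-in; write the sum mod 2, carry 1 when the sum is 2 or 3.
carry:  0111110
        0001101
+       0011011
---------------
       00101000
(the carry out of the leftmost column, 0, becomes the leading bit)
Decimal check:
  0001101 = 8 + 4 + 1 = 13
  0011011 = 16 + 8 + 2 + 1 = 27
  13 + 27 = 40, and 00101000 = 32 + 8 = 40 ✓



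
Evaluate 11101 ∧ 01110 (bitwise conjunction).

AND: 1 only when both bits are 1
  11101
& 01110
-------
  01100
Decimal: 29 & 14 = 12



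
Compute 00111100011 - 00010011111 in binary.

Method 1 - Direct subtraction (column by column from the right: bit − bit − borrow-in; if negative, add 2 and borrow 1 from the next column):
borrow: 00000111000
        00111100011
-       00010011111
-------------------
        00101000100

Method 2 - Add two's complement:
Two's complement of 00010011111: invert → 11101100000, add 1 → 11101100001
  00111100011
+ 11101100001
-------------
 100101000100  (end carry out of the top bit = 1)
Discarding the end carry: 00101000100
Decimal check:
  00111100011 = 256 + 128 + 64 + 32 + 2 + 1 = 483
  00010011111 = 128 + 16 + 8 + 4 + 2 + 1 = 159
  483 - 159 = 324, and 00101000100 = 256 + 64 + 4 = 324 ✓



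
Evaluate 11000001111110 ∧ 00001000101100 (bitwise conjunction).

AND: 1 only when both bits are 1
  11000001111110
& 00001000101100
----------------
  00000000101100
Decimal: 12414 & 556 = 44



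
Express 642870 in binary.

Using repeated division by 2:
642870 ÷ 2 = 321435 remainder 0
321435 ÷ 2 = 160717 remainder 1
160717 ÷ 2 = 80358 remainder 1
80358 ÷ 2 = 40179 remainder 0
40179 ÷ 2 = 20089 remainder 1
20089 ÷ 2 = 10044 remainder 1
10044 ÷ 2 = 5022 remainder 0
5022 ÷ 2 = 2511 remainder 0
2511 ÷ 2 = 1255 remainder 1
1255 ÷ 2 = 627 remainder 1
627 ÷ 2 = 313 remainder 1
313 ÷ 2 = 156 remainder 1
156 ÷ 2 = 78 remainder 0
78 ÷ 2 = 39 remainder 0
39 ÷ 2 = 19 remainder 1
19 ÷ 2 = 9 remainder 1
9 ÷ 2 = 4 remainder 1
4 ÷ 2 = 2 remainder 0
2 ÷ 2 = 1 remainder 0
1 ÷ 2 = 0 remainder 1
Reading remainders bottom to top: 10011100111100110110



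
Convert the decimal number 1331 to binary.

Using repeated division by 2:
1331 ÷ 2 = 665 remainder 1
665 ÷ 2 = 332 remainder 1
332 ÷ 2 = 166 remainder 0
166 ÷ 2 = 83 remainder 0
83 ÷ 2 = 41 remainder 1
41 ÷ 2 = 20 remainder 1
20 ÷ 2 = 10 remainder 0
10 ÷ 2 = 5 remainder 0
5 ÷ 2 = 2 remainder 1
2 ÷ 2 = 1 remainder 0
1 ÷ 2 = 0 remainder 1
Reading remainders bottom to top: 10100110011



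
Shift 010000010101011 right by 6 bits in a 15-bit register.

Original: 010000010101011 (decimal 8363)
Shift right by 6 positions
Drop the 6 low bits; fill with zeros on the left
Result: 000000010000010 (decimal 130)
Equivalent: 8363 >> 6 = 8363 ÷ 2^6 = 130



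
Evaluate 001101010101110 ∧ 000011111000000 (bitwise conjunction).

AND: 1 only when both bits are 1
  001101010101110
& 000011111000000
-----------------
  000001010000000
Decimal: 6830 & 1984 = 640



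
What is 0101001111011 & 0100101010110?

AND: 1 only when both bits are 1
  0101001111011
& 0100101010110
---------------
  0100001010010
Decimal: 2683 & 2390 = 2130



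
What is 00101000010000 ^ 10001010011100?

XOR: 1 when bits differ
  00101000010000
^ 10001010011100
----------------
  10100010001100
Decimal: 2576 ^ 8860 = 10380



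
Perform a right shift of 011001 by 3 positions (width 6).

Original: 011001 (decimal 25)
Shift right by 3 positions
Drop the 3 low bits; fill with zeros on the left
Result: 000011 (decimal 3)
Equivalent: 25 >> 3 = 25 ÷ 2^3 = 3



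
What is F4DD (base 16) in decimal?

Expand by place value (powers of 16):
Digit values: F = 15, D = 13
F4DD = 15 × 16^3 + 4 × 16^2 + 13 × 16^1 + 13 × 16^0
= 15 × 4096 + 4 × 256 + 13 × 16 + 13 × 1
= 61440 + 1024 + 208 + 13
= 62685



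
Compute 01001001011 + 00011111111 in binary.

Add column by column from the right: bit + bit + carry-in; write the sum mod 2, carry 1 when the sum is 2 or 3.
carry:  00111111110
        01001001011
+       00011111111
-------------------
       001101001010
(the carry out of the leftmost column, 0, becomes the leading bit)
Decimal check:
  01001001011 = 512 + 64 + 8 + 2 + 1 = 587
  00011111111 = 128 + 64 + 32 + 16 + 8 + 4 + 2 + 1 = 255
  587 + 255 = 842, and 001101001010 = 512 + 256 + 64 + 8 + 2 = 842 ✓



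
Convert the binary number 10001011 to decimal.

Sum of powers of 2 for each 1-bit:
2^0 + 2^1 + 2^3 + 2^7
= 1 + 2 + 8 + 128
= 139



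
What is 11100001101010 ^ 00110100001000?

XOR: 1 when bits differ
  11100001101010
^ 00110100001000
----------------
  11010101100010
Decimal: 14442 ^ 3336 = 13666



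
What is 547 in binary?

Using repeated division by 2:
547 ÷ 2 = 273 remainder 1
273 ÷ 2 = 136 remainder 1
136 ÷ 2 = 68 remainder 0
68 ÷ 2 = 34 remainder 0
34 ÷ 2 = 17 remainder 0
17 ÷ 2 = 8 remainder 1
8 ÷ 2 = 4 remainder 0
4 ÷ 2 = 2 remainder 0
2 ÷ 2 = 1 remainder 0
1 ÷ 2 = 0 remainder 1
Reading remainders bottom to top: 1000100011



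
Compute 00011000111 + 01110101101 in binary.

Add column by column from the right: bit + bit + carry-in; write the sum mod 2, carry 1 when the sum is 2 or 3.
carry:  11100011110
        00011000111
+       01110101101
-------------------
       010001110100
(the carry out of the leftmost column, 0, becomes the leading bit)
Decimal check:
  00011000111 = 128 + 64 + 4 + 2 + 1 = 199
  01110101101 = 512 + 256 + 128 + 32 + 8 + 4 + 1 = 941
  199 + 941 = 1140, and 010001110100 = 1024 + 64 + 32 + 16 + 4 = 1140 ✓



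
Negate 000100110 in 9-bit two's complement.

Original: 000100110
Step 1 - Invert all bits: 111011001
Step 2 - Add 1: 111011010
Verification: 000100110 + 111011010 = 1000000000; discarding the end carry (carry out of the top bit) leaves the 9-bit value 000000000, as required for x + (-x)



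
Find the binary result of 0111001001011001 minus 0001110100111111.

Method 1 - Direct subtraction (column by column from the right: bit − bit − borrow-in; if negative, add 2 and borrow 1 from the next column):
borrow: 0011101001111100
        0111001001011001
-       0001110100111111
------------------------
        0101010100011010

Method 2 - Add two's complement:
Two's complement of 0001110100111111: invert → 1110001011000000, add 1 → 1110001011000001
  0111001001011001
+ 1110001011000001
------------------
 10101010100011010  (end carry out of the top bit = 1)
Discarding the end carry: 0101010100011010
Decimal check:
  0111001001011001 = 16384 + 8192 + 4096 + 512 + 64 + 16 + 8 + 1 = 29273
  0001110100111111 = 4096 + 2048 + 1024 + 256 + 32 + 16 + 8 + 4 + 2 + 1 = 7487
  29273 - 7487 = 21786, and 0101010100011010 = 16384 + 4096 + 1024 + 256 + 16 + 8 + 2 = 21786 ✓



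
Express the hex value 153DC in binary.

Convert each hex digit to 4 bits:
  1 = 0001
  5 = 0101
  3 = 0011
  D = 1101
  C = 1100
Concatenate: 00010101001111011100



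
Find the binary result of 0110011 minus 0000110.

Method 1 - Direct subtraction (column by column from the right: bit − bit − borrow-in; if negative, add 2 and borrow 1 from the next column):
borrow: 0011000
        0110011
-       0000110
---------------
        0101101

Method 2 - Add two's complement:
Two's complement of 0000110: invert → 1111001, add 1 → 1111010
  0110011
+ 1111010
---------
 10101101  (end carry out of the top bit = 1)
Discarding the end carry: 0101101
Decimal check:
  0110011 = 32 + 16 + 2 + 1 = 51
  0000110 = 4 + 2 = 6
  51 - 6 = 45, and 0101101 = 32 + 8 + 4 + 1 = 45 ✓



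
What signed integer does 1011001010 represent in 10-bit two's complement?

Binary: 1011001010
Sign bit: 1 (negative)
Invert: 0100110101
Add 1:  0100110110
Magnitude: 0100110110 = 256 + 32 + 16 + 4 + 2 = 310
Value: -310



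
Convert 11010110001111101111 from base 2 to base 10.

Sum of powers of 2 for each 1-bit:
2^0 + 2^1 + 2^2 + 2^3 + 2^5 + 2^6 + 2^7 + 2^8 + 2^9 + 2^13 + 2^14 + 2^16 + 2^18 + 2^19
= 1 + 2 + 4 + 8 + 32 + 64 + 128 + 256 + 512 + 8192 + 16384 + 65536 + 262144 + 524288
= 877551



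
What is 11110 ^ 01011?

XOR: 1 when bits differ
  11110
^ 01011
-------
  10101
Decimal: 30 ^ 11 = 21



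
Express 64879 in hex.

Using repeated division by 16 (digits 10–15 are A–F):
64879 ÷ 16 = 4054 remainder 15 (F)
4054 ÷ 16 = 253 remainder 6
253 ÷ 16 = 15 remainder 13 (D)
15 ÷ 16 = 0 remainder 15 (F)
Reading remainders bottom to top: FD6F



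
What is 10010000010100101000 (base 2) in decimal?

Sum of powers of 2 for each 1-bit:
2^3 + 2^5 + 2^8 + 2^10 + 2^16 + 2^19
= 8 + 32 + 256 + 1024 + 65536 + 524288
= 591144



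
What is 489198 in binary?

Using repeated division by 2:
489198 ÷ 2 = 244599 remainder 0
244599 ÷ 2 = 122299 remainder 1
122299 ÷ 2 = 61149 remainder 1
61149 ÷ 2 = 30574 remainder 1
30574 ÷ 2 = 15287 remainder 0
15287 ÷ 2 = 7643 remainder 1
7643 ÷ 2 = 3821 remainder 1
3821 ÷ 2 = 1910 remainder 1
1910 ÷ 2 = 955 remainder 0
955 ÷ 2 = 477 remainder 1
477 ÷ 2 = 238 remainder 1
238 ÷ 2 = 119 remainder 0
119 ÷ 2 = 59 remainder 1
59 ÷ 2 = 29 remainder 1
29 ÷ 2 = 14 remainder 1
14 ÷ 2 = 7 remainder 0
7 ÷ 2 = 3 remainder 1
3 ÷ 2 = 1 remainder 1
1 ÷ 2 = 0 remainder 1
Reading remainders bottom to top: 1110111011011101110



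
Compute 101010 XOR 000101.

XOR: 1 when bits differ
  101010
^ 000101
--------
  101111
Decimal: 42 ^ 5 = 47



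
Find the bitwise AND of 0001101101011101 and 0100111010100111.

AND: 1 only when both bits are 1
  0001101101011101
& 0100111010100111
------------------
  0000101000000101
Decimal: 7005 & 20135 = 2565



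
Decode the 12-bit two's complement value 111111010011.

Binary: 111111010011
Sign bit: 1 (negative)
Invert: 000000101100
Add 1:  000000101101
Magnitude: 000000101101 = 32 + 8 + 4 + 1 = 45
Value: -45



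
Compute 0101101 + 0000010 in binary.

Add column by column from the right: bit + bit + carry-in; write the sum mod 2, carry 1 when the sum is 2 or 3.
carry:  0000000
        0101101
+       0000010
---------------
       00101111
(the carry out of the leftmost column, 0, becomes the leading bit)
Decimal check:
  0101101 = 32 + 8 + 4 + 1 = 45
  0000010 = 2
  45 + 2 = 47, and 00101111 = 32 + 8 + 4 + 2 + 1 = 47 ✓



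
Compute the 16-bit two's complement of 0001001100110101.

Original: 0001001100110101
Step 1 - Invert all bits: 1110110011001010
Step 2 - Add 1: 1110110011001011
Verification: 0001001100110101 + 1110110011001011 = 10000000000000000; discarding the end carry (carry out of the top bit) leaves the 16-bit value 0000000000000000, as required for x + (-x)



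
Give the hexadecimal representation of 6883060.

Using repeated division by 16 (digits 10–15 are A–F):
6883060 ÷ 16 = 430191 remainder 4
430191 ÷ 16 = 26886 remainder 15 (F)
26886 ÷ 16 = 1680 remainder 6
1680 ÷ 16 = 105 remainder 0
105 ÷ 16 = 6 remainder 9
6 ÷ 16 = 0 remainder 6
Reading remainders bottom to top: 6906F4



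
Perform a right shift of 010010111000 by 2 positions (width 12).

Original: 010010111000 (decimal 1208)
Shift right by 2 positions
Drop the 2 low bits; fill with zeros on the left
Result: 000100101110 (decimal 302)
Equivalent: 1208 >> 2 = 1208 ÷ 2^2 = 302



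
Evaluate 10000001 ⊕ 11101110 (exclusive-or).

XOR: 1 when bits differ
  10000001
^ 11101110
----------
  01101111
Decimal: 129 ^ 238 = 111



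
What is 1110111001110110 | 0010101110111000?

OR: 1 when either bit is 1
  1110111001110110
| 0010101110111000
------------------
  1110111111111110
Decimal: 61046 | 11192 = 61438



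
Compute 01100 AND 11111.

AND: 1 only when both bits are 1
  01100
& 11111
-------
  01100
Decimal: 12 & 31 = 12



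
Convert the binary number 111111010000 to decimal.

Sum of powers of 2 for each 1-bit:
2^4 + 2^6 + 2^7 + 2^8 + 2^9 + 2^10 + 2^11
= 16 + 64 + 128 + 256 + 512 + 1024 + 2048
= 4048



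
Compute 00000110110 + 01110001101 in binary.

Add column by column from the right: bit + bit + carry-in; write the sum mod 2, carry 1 when the sum is 2 or 3.
carry:  00001111000
        00000110110
+       01110001101
-------------------
       001111000011
(the carry out of the leftmost column, 0, becomes the leading bit)
Decimal check:
  00000110110 = 32 + 16 + 4 + 2 = 54
  01110001101 = 512 + 256 + 128 + 8 + 4 + 1 = 909
  54 + 909 = 963, and 001111000011 = 512 + 256 + 128 + 64 + 2 + 1 = 963 ✓



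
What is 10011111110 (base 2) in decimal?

Sum of powers of 2 for each 1-bit:
2^1 + 2^2 + 2^3 + 2^4 + 2^5 + 2^6 + 2^7 + 2^10
= 2 + 4 + 8 + 16 + 32 + 64 + 128 + 1024
= 1278



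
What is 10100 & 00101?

AND: 1 only when both bits are 1
  10100
& 00101
-------
  00100
Decimal: 20 & 5 = 4



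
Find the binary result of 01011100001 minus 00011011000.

Method 1 - Direct subtraction (column by column from the right: bit − bit − borrow-in; if negative, add 2 and borrow 1 from the next column):
borrow: 00000110000
        01011100001
-       00011011000
-------------------
        01000001001

Method 2 - Add two's complement:
Two's complement of 00011011000: invert → 11100100111, add 1 → 11100101000
  01011100001
+ 11100101000
-------------
 101000001001  (end carry out of the top bit = 1)
Discarding the end carry: 01000001001
Decimal check:
  01011100001 = 512 + 128 + 64 + 32 + 1 = 737
  00011011000 = 128 + 64 + 16 + 8 = 216
  737 - 216 = 521, and 01000001001 = 512 + 8 + 1 = 521 ✓



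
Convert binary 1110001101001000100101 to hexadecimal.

Group into 4-bit nibbles from right:
  0011 = 3
  1000 = 8
  1101 = D
  0010 = 2
  0010 = 2
  0101 = 5
Result: 38D225



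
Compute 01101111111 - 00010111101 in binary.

Method 1 - Direct subtraction (column by column from the right: bit − bit − borrow-in; if negative, add 2 and borrow 1 from the next column):
borrow: 00100000000
        01101111111
-       00010111101
-------------------
        01011000010

Method 2 - Add two's complement:
Two's complement of 00010111101: invert → 11101000010, add 1 → 11101000011
  01101111111
+ 11101000011
-------------
 101011000010  (end carry out of the top bit = 1)
Discarding the end carry: 01011000010
Decimal check:
  01101111111 = 512 + 256 + 64 + 32 + 16 + 8 + 4 + 2 + 1 = 895
  00010111101 = 128 + 32 + 16 + 8 + 4 + 1 = 189
  895 - 189 = 706, and 01011000010 = 512 + 128 + 64 + 2 = 706 ✓



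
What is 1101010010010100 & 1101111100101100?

AND: 1 only when both bits are 1
  1101010010010100
& 1101111100101100
------------------
  1101010000000100
Decimal: 54420 & 57132 = 54276



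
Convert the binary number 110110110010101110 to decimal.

Sum of powers of 2 for each 1-bit:
2^1 + 2^2 + 2^3 + 2^5 + 2^7 + 2^10 + 2^11 + 2^13 + 2^14 + 2^16 + 2^17
= 2 + 4 + 8 + 32 + 128 + 1024 + 2048 + 8192 + 16384 + 65536 + 131072
= 224430



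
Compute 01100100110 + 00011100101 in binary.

Add column by column from the right: bit + bit + carry-in; write the sum mod 2, carry 1 when the sum is 2 or 3.
carry:  11111001000
        01100100110
+       00011100101
-------------------
       010000001011
(the carry out of the leftmost column, 0, becomes the leading bit)
Decimal check:
  01100100110 = 512 + 256 + 32 + 4 + 2 = 806
  00011100101 = 128 + 64 + 32 + 4 + 1 = 229
  806 + 229 = 1035, and 010000001011 = 1024 + 8 + 2 + 1 = 1035 ✓



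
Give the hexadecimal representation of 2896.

Using repeated division by 16 (digits 10–15 are A–F):
2896 ÷ 16 = 181 remainder 0
181 ÷ 16 = 11 remainder 5
11 ÷ 16 = 0 remainder 11 (B)
Reading remainders bottom to top: B50



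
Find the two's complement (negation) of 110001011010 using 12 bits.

Original (sign bit 1, negative): 110001011010
Step 1 - Invert all bits: 001110100101
Step 2 - Add 1: 001110100110
Verification: 110001011010 + 001110100110 = 1000000000000; discarding the end carry (carry out of the top bit) leaves the 12-bit value 000000000000, as required for x + (-x)

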